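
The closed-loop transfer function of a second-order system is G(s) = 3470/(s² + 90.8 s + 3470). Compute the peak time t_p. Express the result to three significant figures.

t_p ≈ 0.0837 s

Matching coefficients with s² + 2ζω_n s + ω_n² gives ω_n² = 3470 ⇒ ω_n = 58.9 rad/s, and ζ = 90.8/(2ω_n) = 0.771.
ω_d = ω_n√(1−ζ²) = 37.5 rad/s. Then t_p = π/ω_d = 0.0837 s.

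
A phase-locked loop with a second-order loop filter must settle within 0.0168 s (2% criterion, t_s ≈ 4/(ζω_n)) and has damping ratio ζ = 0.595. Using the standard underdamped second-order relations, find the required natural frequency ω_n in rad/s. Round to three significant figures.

Rearranging t_s ≈ 4/(ζω_n) gives ω_n = 4/(ζ·t_s) = 4/(0.595 × 0.0168) = 400 rad/s.

ω_n ≈ 400 rad/s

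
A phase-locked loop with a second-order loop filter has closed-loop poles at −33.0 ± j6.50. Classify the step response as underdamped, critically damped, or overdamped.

underdamped

Since the poles form a complex-conjugate pair with nonzero imaginary part, the response is underdamped.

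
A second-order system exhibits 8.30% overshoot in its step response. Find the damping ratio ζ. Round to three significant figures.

ζ ≈ 0.621

Inverting the overshoot relation: ζ = |ln 0.0830|/√(π² + ln²0.0830) = 0.621.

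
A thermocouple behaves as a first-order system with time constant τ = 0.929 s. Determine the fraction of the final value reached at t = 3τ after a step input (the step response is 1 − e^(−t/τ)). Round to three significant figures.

y(t)/y_∞ = 1 − e^(−t/τ) = 1 − e^(−3) = 1 − e^(−3.00) = 0.950.

y/y_∞ ≈ 0.950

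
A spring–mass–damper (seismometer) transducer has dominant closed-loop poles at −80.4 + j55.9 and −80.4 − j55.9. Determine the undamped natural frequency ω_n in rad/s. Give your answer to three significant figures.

ω_n ≈ 97.9 rad/s

With σ = 80.4, ω_d = 55.9: ω_n = √(σ²+ω_d²) = 97.9 rad/s, ζ = σ/ω_n = 0.821.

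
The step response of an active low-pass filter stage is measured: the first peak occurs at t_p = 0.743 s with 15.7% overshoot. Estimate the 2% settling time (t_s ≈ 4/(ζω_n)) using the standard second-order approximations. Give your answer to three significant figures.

ζ from %OS: ζ = |ln 0.157|/√(π²+ln²0.157) = 0.508.
From t_p = π/ω_d, ω_d = π/0.743 = 4.23 rad/s, so ω_n = ω_d/√(1−ζ²) = 4.91 rad/s.
t_s ≈ 4/(ζω_n) = 4/(0.508·4.91) = 1.61 s.

t_s ≈ 1.61 s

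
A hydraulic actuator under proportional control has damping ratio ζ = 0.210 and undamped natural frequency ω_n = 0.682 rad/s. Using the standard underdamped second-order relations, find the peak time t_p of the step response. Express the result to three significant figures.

The damped frequency is ω_d = ω_n√(1−ζ²) = 0.682·√(1−0.0441) = 0.667 rad/s.
Peak time t_p = π/ω_d = π/0.667 = 4.71 s.

t_p ≈ 4.71 s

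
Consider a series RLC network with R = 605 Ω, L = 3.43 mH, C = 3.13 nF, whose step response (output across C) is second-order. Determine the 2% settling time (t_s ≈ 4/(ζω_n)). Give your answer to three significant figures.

t_s ≈ 0.0000454 s

For a series RLC circuit (capacitor voltage as output), ω_n = 1/√(LC) = 1/√(3.43 mH · 3.13 nF) = 305000 rad/s.
ζ = (R/2)·√(C/L) = (605/2)·√(3.13 nF/3.43 mH) = 0.289.
t_s ≈ 4/(ζω_n) = 0.0000454 s.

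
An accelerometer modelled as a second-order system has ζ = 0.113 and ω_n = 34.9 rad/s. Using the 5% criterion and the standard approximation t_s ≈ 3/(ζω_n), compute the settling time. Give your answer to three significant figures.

t_s ≈ 3/(ζω_n) = 3/(0.113 × 34.9) = 0.761 s.

t_s ≈ 0.761 s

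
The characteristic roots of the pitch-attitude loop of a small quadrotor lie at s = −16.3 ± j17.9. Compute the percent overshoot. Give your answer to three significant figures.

|pole| = ω_n = √(16.3² + 17.9²) = 24.2 rad/s; ζ = cos θ = σ/ω_n = 0.673.
Overshoot: exp(−π·0.673/√(1−0.673²)) = 0.0572, i.e. 5.72%.

%OS ≈ 5.72%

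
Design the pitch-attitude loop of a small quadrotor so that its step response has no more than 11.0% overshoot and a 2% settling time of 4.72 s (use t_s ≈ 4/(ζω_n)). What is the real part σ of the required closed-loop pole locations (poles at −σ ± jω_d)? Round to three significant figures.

The settling-time spec alone fixes σ = ζω_n = 4/t_s = 4/4.72 = 0.847.
(Overshoot then fixes ζ = 0.575 and hence ω_d = σ·√(1−ζ²)/ζ = 1.21 rad/s.)

σ ≈ 0.847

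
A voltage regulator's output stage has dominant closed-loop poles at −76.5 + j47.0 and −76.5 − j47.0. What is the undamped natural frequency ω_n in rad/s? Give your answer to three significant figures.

The poles are at −σ ± jω_d with σ = 76.5 and ω_d = 47.0, so ω_n = √(σ²+ω_d²) = 89.8 rad/s and ζ = σ/ω_n = 0.852.

ω_n ≈ 89.8 rad/s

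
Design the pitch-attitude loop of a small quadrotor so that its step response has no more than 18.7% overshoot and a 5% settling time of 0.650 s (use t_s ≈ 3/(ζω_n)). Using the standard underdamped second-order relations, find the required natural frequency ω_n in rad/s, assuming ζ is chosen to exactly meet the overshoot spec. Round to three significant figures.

Inverting the overshoot relation: ζ = |ln 0.187|/√(π² + ln²0.187) = 0.471.
From t_s ≈ 3/(ζω_n): ω_n = 3/(ζ·t_s) = 3/(0.471·0.650) = 9.80 rad/s.

ω_n ≈ 9.80 rad/s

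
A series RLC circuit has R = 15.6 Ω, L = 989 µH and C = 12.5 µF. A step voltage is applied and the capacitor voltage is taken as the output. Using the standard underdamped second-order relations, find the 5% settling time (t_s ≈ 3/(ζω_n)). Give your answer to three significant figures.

t_s ≈ 0.000380 s

For a series RLC circuit (capacitor voltage as output), ω_n = 1/√(LC) = 1/√(989 µH · 12.5 µF) = 8990 rad/s.
ζ = (R/2)·√(C/L) = (15.6/2)·√(12.5 µF/989 µH) = 0.877.
t_s ≈ 3/(ζω_n) = 0.000380 s.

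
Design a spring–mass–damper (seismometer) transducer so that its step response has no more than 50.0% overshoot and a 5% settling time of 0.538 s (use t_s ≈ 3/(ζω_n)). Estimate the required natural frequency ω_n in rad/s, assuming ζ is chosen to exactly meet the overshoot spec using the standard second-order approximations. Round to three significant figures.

Inverting the overshoot relation: ζ = |ln 0.500|/√(π² + ln²0.500) = 0.215.
From t_s ≈ 3/(ζω_n): ω_n = 3/(ζ·t_s) = 3/(0.215·0.538) = 25.9 rad/s.

ω_n ≈ 25.9 rad/s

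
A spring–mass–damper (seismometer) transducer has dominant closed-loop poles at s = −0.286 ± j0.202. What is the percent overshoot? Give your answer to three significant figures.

%OS ≈ 1.17%

The poles are at −σ ± jω_d with σ = 0.286 and ω_d = 0.202, so ω_n = √(σ²+ω_d²) = 0.350 rad/s and ζ = σ/ω_n = 0.817.
%OS = 100·exp(−πζ/√(1−ζ²)) = 1.17%.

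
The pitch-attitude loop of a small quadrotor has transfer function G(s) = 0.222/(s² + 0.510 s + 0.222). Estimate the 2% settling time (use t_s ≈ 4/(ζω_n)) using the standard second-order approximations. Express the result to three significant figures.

ω_n = √0.222 = 0.471 rad/s; ζ = 0.510/(2·0.471) = 0.541.
t_s ≈ 4/(ζω_n) = 4/(0.541·0.471) = 15.7 s.

t_s ≈ 15.7 s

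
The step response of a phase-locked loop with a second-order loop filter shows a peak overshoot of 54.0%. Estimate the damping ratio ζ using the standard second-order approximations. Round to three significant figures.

From %OS = 100·exp(−πζ/√(1−ζ²)), invert to get ζ = −ln(OS)/√(π² + ln²(OS)) with OS = 0.540.
−ln 0.540 = 0.6162, so ζ = 0.6162/√(π² + 0.3797) = 0.192.

ζ ≈ 0.192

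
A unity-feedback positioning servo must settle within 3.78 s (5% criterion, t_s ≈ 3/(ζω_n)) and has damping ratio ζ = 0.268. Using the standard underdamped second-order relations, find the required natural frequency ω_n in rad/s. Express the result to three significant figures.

ω_n ≈ 2.96 rad/s

Rearranging t_s ≈ 3/(ζω_n) gives ω_n = 3/(ζ·t_s) = 3/(0.268 × 3.78) = 2.96 rad/s.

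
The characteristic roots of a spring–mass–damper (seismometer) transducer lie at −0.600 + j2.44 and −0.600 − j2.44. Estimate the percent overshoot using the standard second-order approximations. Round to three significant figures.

|pole| = ω_n = √(0.600² + 2.44²) = 2.51 rad/s; ζ = cos θ = σ/ω_n = 0.239.
%OS = 100 e^{−πζ/√(1−ζ²)} with ζ = 0.239 gives 46.2%.

%OS ≈ 46.2%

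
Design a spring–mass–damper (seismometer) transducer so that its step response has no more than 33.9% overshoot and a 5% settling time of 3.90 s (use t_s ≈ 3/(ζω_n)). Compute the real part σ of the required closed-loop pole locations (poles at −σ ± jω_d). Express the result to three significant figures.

The settling-time spec alone fixes σ = ζω_n = 3/t_s = 3/3.90 = 0.769.
(Overshoot then fixes ζ = 0.326 and hence ω_d = σ·√(1−ζ²)/ζ = 2.23 rad/s.)

σ ≈ 0.769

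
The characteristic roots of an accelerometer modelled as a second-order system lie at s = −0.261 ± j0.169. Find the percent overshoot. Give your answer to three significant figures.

With σ = 0.261, ω_d = 0.169: ω_n = √(σ²+ω_d²) = 0.311 rad/s, ζ = σ/ω_n = 0.839.
%OS = 100 e^{−πζ/√(1−ζ²)} with ζ = 0.839 gives 0.781%.

%OS ≈ 0.781%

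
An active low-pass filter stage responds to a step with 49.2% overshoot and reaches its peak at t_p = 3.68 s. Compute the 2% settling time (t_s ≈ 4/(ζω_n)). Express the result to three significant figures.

ζ from %OS: ζ = |ln 0.492|/√(π²+ln²0.492) = 0.220.
From t_p = π/ω_d, ω_d = π/3.68 = 0.854 rad/s, so ω_n = ω_d/√(1−ζ²) = 0.875 rad/s.
t_s ≈ 4/(ζω_n) = 4/(0.220·0.875) = 20.8 s.

t_s ≈ 20.8 s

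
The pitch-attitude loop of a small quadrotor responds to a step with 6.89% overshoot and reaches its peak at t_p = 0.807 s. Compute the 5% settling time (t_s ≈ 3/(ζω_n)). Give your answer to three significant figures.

From the overshoot, ζ = −ln(OS)/√(π²+ln²(OS)) = 0.648.
t_p = π/ω_d ⇒ ω_d = 3.89 rad/s; then ω_n = ω_d/√(1−ζ²) = 5.11 rad/s.
t_s ≈ 3/(ζω_n) = 3/(0.648·5.11) = 0.905 s.

t_s ≈ 0.905 s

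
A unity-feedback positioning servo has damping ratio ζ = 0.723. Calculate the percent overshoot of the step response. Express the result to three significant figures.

%OS ≈ 3.73%

For an underdamped second-order system, %OS = 100·exp(−πζ/√(1−ζ²)).
πζ/√(1−ζ²) = π·0.723/√(1−0.523) = 3.288, so %OS = 100·e^(−3.288) = 3.73%.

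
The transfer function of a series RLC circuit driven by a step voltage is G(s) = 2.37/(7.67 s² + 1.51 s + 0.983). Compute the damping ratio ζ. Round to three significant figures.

ζ ≈ 0.275

Dividing through by 7.67: denominator becomes s² + 0.1969 s + 0.1282.
So ω_n = √0.1282 = 0.358 rad/s and ζ = 0.1969/(2·0.358) = 0.275.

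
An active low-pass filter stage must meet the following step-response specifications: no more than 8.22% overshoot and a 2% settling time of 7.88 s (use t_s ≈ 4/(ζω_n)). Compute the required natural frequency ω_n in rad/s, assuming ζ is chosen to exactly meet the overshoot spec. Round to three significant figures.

ω_n ≈ 0.815 rad/s

ζ = −ln(OS)/√(π² + (ln OS)²). With OS = 0.0822, ln OS = −2.499 and ζ = 2.499/4.014 = 0.622.
From t_s ≈ 4/(ζω_n): ω_n = 4/(ζ·t_s) = 4/(0.622·7.88) = 0.815 rad/s.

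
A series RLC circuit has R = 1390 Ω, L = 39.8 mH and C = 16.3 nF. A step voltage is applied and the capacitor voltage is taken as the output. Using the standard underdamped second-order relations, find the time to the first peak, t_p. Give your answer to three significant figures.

For a series RLC circuit (capacitor voltage as output), ω_n = 1/√(LC) = 1/√(39.8 mH · 16.3 nF) = 39300 rad/s.
ζ = (R/2)·√(C/L) = (1390/2)·√(16.3 nF/39.8 mH) = 0.445.
ω_d = 39300·√(1 − 0.445²) = 35200 rad/s. t_p = π/ω_d = 0.0000893 s.

t_p ≈ 0.0000893 s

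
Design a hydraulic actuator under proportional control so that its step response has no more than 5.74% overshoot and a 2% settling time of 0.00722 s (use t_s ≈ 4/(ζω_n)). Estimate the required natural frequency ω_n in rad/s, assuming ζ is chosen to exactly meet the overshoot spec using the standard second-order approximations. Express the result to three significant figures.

ω_n ≈ 823 rad/s

From %OS = 100·exp(−πζ/√(1−ζ²)), invert to get ζ = −ln(OS)/√(π² + ln²(OS)) with OS = 0.0574.
−ln 0.0574 = 2.858, so ζ = 2.858/√(π² + 8.167) = 0.673.
Then ω_n = 4/(ζ t_s) = 4/(0.673 × 0.00722) = 823 rad/s.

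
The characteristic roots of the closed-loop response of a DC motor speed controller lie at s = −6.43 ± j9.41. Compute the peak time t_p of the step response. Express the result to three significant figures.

t_p ≈ 0.334 s

t_p = π/ω_d with ω_d = 9.41 (the imaginary part), so t_p = 0.334 s.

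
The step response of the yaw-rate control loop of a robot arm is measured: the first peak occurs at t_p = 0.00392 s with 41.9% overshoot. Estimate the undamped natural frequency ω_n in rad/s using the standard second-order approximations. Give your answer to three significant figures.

ω_n ≈ 832 rad/s

ζ from %OS: ζ = |ln 0.419|/√(π²+ln²0.419) = 0.267.
t_p = π/ω_d ⇒ ω_d = 801 rad/s; then ω_n = ω_d/√(1−ζ²) = 832 rad/s.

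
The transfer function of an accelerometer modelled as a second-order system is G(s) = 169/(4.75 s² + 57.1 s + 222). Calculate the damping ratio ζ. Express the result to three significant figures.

Dividing through by 4.75: denominator becomes s² + 12.02 s + 46.74.
So ω_n = √46.74 = 6.84 rad/s and ζ = 12.02/(2·6.84) = 0.879.

ζ ≈ 0.879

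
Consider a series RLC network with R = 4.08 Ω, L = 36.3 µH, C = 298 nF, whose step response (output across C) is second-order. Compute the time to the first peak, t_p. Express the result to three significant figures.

For a series RLC circuit (capacitor voltage as output), ω_n = 1/√(LC) = 1/√(36.3 µH · 298 nF) = 304000 rad/s.
ζ = (R/2)·√(C/L) = (4.08/2)·√(298 nF/36.3 µH) = 0.185.
ω_d = ω_n√(1−ζ²) = 299000 rad/s. t_p = π/ω_d = 0.0000105 s.

t_p ≈ 0.0000105 s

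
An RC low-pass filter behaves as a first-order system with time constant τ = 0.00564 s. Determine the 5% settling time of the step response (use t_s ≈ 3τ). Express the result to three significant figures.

t_s ≈ 3τ = 0.0169 s.

t_s ≈ 0.0169 s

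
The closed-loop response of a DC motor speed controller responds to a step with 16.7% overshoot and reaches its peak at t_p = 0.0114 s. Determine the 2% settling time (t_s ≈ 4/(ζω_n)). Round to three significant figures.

t_s ≈ 0.0255 s

The overshoot fixes ζ = −ln(OS)/√(π²+ln²(OS)) = 0.495.
t_p = π/ω_d ⇒ ω_d = 276 rad/s; then ω_n = ω_d/√(1−ζ²) = 317 rad/s.
t_s ≈ 4/(ζω_n) = 4/(0.495·317) = 0.0255 s.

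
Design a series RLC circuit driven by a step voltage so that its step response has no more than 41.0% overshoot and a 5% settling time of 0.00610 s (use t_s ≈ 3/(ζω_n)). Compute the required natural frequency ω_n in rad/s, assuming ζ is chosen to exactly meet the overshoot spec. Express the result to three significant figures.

From %OS = 100·exp(−πζ/√(1−ζ²)), invert to get ζ = −ln(OS)/√(π² + ln²(OS)) with OS = 0.410.
−ln 0.410 = 0.8916, so ζ = 0.8916/√(π² + 0.7949) = 0.273.
From t_s ≈ 3/(ζω_n): ω_n = 3/(ζ·t_s) = 3/(0.273·0.00610) = 1800 rad/s.

ω_n ≈ 1800 rad/s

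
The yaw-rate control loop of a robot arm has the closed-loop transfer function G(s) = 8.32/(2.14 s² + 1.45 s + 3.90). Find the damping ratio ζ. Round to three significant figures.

Dividing through by 2.14: denominator becomes s² + 0.6776 s + 1.822.
So ω_n = √1.822 = 1.35 rad/s and ζ = 0.6776/(2·1.35) = 0.251.

ζ ≈ 0.251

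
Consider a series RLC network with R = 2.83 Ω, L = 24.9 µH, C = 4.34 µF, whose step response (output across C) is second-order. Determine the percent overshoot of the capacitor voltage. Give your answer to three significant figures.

For a series RLC circuit (capacitor voltage as output), ω_n = 1/√(LC) = 1/√(24.9 µH · 4.34 µF) = 96200 rad/s.
ζ = (R/2)·√(C/L) = (2.83/2)·√(4.34 µF/24.9 µH) = 0.591.
Overshoot: exp(−π·0.591/√(1−0.591²)) = 0.100, i.e. 10.0%.

%OS ≈ 10.0%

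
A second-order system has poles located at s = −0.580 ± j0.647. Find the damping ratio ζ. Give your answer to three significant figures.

|pole| = ω_n = √(0.580² + 0.647²) = 0.869 rad/s; ζ = cos θ = σ/ω_n = 0.668.

ζ ≈ 0.668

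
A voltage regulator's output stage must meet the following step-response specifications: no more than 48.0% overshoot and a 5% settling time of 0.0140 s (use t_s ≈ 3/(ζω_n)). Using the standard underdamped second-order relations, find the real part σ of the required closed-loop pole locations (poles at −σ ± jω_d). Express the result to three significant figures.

σ ≈ 214

The settling-time spec alone fixes σ = ζω_n = 3/t_s = 3/0.0140 = 214.
(Overshoot then fixes ζ = 0.228 and hence ω_d = σ·√(1−ζ²)/ζ = 917 rad/s.)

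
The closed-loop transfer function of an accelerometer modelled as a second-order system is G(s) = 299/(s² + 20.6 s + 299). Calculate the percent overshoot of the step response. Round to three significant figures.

ω_n = √299 = 17.3 rad/s; ζ = 20.6/(2·17.3) = 0.596.
%OS = 100 e^{−πζ/√(1−ζ²)} with ζ = 0.596 gives 9.73%.

%OS ≈ 9.73%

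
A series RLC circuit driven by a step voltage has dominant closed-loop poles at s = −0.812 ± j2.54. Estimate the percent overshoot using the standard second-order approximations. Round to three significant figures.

%OS ≈ 36.6%

The poles are at −σ ± jω_d with σ = 0.812 and ω_d = 2.54, so ω_n = √(σ²+ω_d²) = 2.67 rad/s and ζ = σ/ω_n = 0.305.
%OS = 100·exp(−πζ/√(1−ζ²)) = 36.6%.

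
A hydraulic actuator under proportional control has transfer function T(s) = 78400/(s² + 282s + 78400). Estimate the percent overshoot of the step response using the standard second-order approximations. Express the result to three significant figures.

%OS ≈ 16.0%

ω_n = √78400 = 280 rad/s; ζ = 282/(2·280) = 0.504.
Overshoot: exp(−π·0.504/√(1−0.504²)) = 0.160, i.e. 16.0%.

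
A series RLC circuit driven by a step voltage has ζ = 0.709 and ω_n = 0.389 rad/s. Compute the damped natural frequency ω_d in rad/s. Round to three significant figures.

ω_d ≈ 0.274 rad/s

ω_d = ω_n√(1−ζ²) = 0.389·√0.497 = 0.274 rad/s.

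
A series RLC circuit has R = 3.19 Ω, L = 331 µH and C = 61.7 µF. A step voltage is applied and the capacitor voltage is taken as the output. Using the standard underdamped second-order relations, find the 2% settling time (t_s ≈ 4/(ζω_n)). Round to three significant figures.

t_s ≈ 0.000830 s

For a series RLC circuit (capacitor voltage as output), ω_n = 1/√(LC) = 1/√(331 µH · 61.7 µF) = 7000 rad/s.
ζ = (R/2)·√(C/L) = (3.19/2)·√(61.7 µF/331 µH) = 0.689.
t_s ≈ 4/(ζω_n) = 0.000830 s.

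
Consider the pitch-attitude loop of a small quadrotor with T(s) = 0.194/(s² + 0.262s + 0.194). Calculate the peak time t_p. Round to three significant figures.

t_p ≈ 7.47 s

ω_n = √0.194 = 0.440 rad/s; ζ = 0.262/(2·0.440) = 0.297.
The damped frequency ω_d = ω_n√(1−ζ²) = 0.421 rad/s. Then t_p = π/ω_d = 7.47 s.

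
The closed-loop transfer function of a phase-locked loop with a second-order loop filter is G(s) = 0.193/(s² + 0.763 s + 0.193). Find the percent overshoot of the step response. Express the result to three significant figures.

Matching coefficients with s² + 2ζω_n s + ω_n² gives ω_n² = 0.193 ⇒ ω_n = 0.439 rad/s, and ζ = 0.763/(2ω_n) = 0.868.
%OS = 100 e^{−πζ/√(1−ζ²)} with ζ = 0.868 gives 0.408%.

%OS ≈ 0.408%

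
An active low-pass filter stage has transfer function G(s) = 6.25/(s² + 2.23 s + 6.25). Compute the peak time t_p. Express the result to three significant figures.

t_p ≈ 1.40 s

ω_n = √6.25 = 2.50 rad/s; ζ = 2.23/(2·2.50) = 0.446.
The damped frequency ω_d = ω_n√(1−ζ²) = 2.24 rad/s. Then t_p = π/ω_d = 1.40 s.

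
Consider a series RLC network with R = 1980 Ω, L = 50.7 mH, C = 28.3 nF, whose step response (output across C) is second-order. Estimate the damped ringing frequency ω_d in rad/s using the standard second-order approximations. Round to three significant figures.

For a series RLC circuit (capacitor voltage as output), ω_n = 1/√(LC) = 1/√(50.7 mH · 28.3 nF) = 26400 rad/s.
ζ = (R/2)·√(C/L) = (1980/2)·√(28.3 nF/50.7 mH) = 0.740.
The damped frequency ω_d = ω_n√(1−ζ²) = 17800 rad/s.

ω_d ≈ 17800 rad/s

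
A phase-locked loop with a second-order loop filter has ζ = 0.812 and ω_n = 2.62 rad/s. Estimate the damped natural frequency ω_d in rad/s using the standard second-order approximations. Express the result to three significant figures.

ω_d ≈ 1.53 rad/s

ω_d = ω_n√(1−ζ²) = 2.62·√0.341 = 1.53 rad/s.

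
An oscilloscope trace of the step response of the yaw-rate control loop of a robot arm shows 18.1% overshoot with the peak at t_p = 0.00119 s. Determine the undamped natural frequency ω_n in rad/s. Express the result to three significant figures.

ω_n ≈ 3010 rad/s

ζ from %OS: ζ = |ln 0.181|/√(π²+ln²0.181) = 0.478.
t_p = π/ω_d ⇒ ω_d = 2640 rad/s; then ω_n = ω_d/√(1−ζ²) = 3010 rad/s.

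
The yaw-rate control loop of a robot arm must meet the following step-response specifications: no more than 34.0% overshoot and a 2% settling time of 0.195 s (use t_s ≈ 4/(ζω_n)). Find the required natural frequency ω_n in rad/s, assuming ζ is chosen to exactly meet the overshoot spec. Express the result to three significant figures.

ω_n ≈ 63.2 rad/s

Inverting the overshoot relation: ζ = |ln 0.340|/√(π² + ln²0.340) = 0.325.
Then ω_n = 4/(ζ t_s) = 4/(0.325 × 0.195) = 63.2 rad/s.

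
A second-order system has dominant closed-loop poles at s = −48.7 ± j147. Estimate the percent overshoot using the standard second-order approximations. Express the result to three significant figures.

%OS ≈ 35.3%

With σ = 48.7, ω_d = 147: ω_n = √(σ²+ω_d²) = 155 rad/s, ζ = σ/ω_n = 0.314.
%OS = 100·exp(−πζ/√(1−ζ²)) = 35.3%.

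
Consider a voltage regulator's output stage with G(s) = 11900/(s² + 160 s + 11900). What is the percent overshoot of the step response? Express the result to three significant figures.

%OS ≈ 3.37%

Matching coefficients with s² + 2ζω_n s + ω_n² gives ω_n² = 11900 ⇒ ω_n = 109 rad/s, and ζ = 160/(2ω_n) = 0.733.
%OS = 100·exp(−πζ/√(1−ζ²)) = 3.37%.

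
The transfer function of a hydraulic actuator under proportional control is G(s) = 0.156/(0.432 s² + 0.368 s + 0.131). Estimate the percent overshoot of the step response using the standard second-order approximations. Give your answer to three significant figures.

%OS ≈ 2.16%

Dividing through by 0.432: denominator becomes s² + 0.8519 s + 0.3032.
So ω_n = √0.3032 = 0.551 rad/s and ζ = 0.8519/(2·0.551) = 0.773.
%OS = 100·exp(−πζ/√(1−ζ²)) = 2.16%.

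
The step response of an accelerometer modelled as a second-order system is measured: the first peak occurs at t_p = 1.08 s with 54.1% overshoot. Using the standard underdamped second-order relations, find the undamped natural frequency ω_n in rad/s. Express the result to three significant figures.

From the overshoot, ζ = −ln(OS)/√(π²+ln²(OS)) = 0.192.
From t_p = π/ω_d, ω_d = π/1.08 = 2.91 rad/s, so ω_n = ω_d/√(1−ζ²) = 2.96 rad/s.

ω_n ≈ 2.96 rad/s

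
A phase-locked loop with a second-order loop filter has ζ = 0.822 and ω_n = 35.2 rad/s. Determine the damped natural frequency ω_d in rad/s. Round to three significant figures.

ω_d ≈ 20.0 rad/s

ω_d = ω_n√(1−ζ²) = 35.2·√0.324 = 20.0 rad/s.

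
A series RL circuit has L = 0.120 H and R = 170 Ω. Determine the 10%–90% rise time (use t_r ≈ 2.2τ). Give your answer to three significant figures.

τ = L/R = 0.120/170 = 0.000706 s.
t_r ≈ 2.2τ = 0.00155 s.

t_r ≈ 0.00155 s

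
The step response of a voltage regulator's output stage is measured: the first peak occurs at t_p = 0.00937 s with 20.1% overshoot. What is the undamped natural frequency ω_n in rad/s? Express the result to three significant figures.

ω_n ≈ 376 rad/s

From the overshoot, ζ = −ln(OS)/√(π²+ln²(OS)) = 0.455.
t_p = π/ω_d ⇒ ω_d = 335 rad/s; then ω_n = ω_d/√(1−ζ²) = 376 rad/s.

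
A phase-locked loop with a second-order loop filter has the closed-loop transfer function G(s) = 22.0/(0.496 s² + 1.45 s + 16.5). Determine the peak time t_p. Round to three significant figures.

t_p ≈ 0.563 s

Dividing through by 0.496: denominator becomes s² + 2.923 s + 33.27.
So ω_n = √33.27 = 5.77 rad/s and ζ = 2.923/(2·5.77) = 0.253.
ω_d = 5.77·√(1 − 0.253²) = 5.58 rad/s. t_p = π/ω_d = 0.563 s.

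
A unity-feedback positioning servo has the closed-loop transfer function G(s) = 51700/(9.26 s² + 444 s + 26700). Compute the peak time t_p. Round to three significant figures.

t_p ≈ 0.0654 s

Dividing through by 9.26: denominator becomes s² + 47.95 s + 2883.
So ω_n = √2883 = 53.7 rad/s and ζ = 47.95/(2·53.7) = 0.446.
ω_d = ω_n√(1−ζ²) = 48.0 rad/s. t_p = π/ω_d = 0.0654 s.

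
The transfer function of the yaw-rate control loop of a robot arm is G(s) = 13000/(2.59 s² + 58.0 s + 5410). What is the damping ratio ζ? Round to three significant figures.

Dividing through by 2.59: denominator becomes s² + 22.39 s + 2089.
So ω_n = √2089 = 45.7 rad/s and ζ = 22.39/(2·45.7) = 0.245.

ζ ≈ 0.245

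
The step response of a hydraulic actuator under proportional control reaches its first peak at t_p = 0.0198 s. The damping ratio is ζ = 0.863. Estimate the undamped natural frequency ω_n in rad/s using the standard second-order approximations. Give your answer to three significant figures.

ω_n ≈ 314 rad/s

Peak time t_p = π/ω_d, so ω_d = π/t_p = π/0.0198 = 159 rad/s.
ω_n = ω_d/√(1−ζ²) = 159/√0.255 = 314 rad/s.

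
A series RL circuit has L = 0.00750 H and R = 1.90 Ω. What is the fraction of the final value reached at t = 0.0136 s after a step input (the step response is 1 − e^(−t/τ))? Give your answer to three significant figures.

τ = L/R = 0.00750/1.90 = 0.00395 s.
y(t)/y_∞ = 1 − e^(−t/τ) = 1 − e^(−0.0136/0.00395) = 1 − e^(−3.45) = 0.968.

y/y_∞ ≈ 0.968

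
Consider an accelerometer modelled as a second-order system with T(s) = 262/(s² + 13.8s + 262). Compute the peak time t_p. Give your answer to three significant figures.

Matching coefficients with s² + 2ζω_n s + ω_n² gives ω_n² = 262 ⇒ ω_n = 16.2 rad/s, and ζ = 13.8/(2ω_n) = 0.426.
ω_d = 16.2·√(1 − 0.426²) = 14.6 rad/s. Then t_p = π/ω_d = 0.215 s.

t_p ≈ 0.215 s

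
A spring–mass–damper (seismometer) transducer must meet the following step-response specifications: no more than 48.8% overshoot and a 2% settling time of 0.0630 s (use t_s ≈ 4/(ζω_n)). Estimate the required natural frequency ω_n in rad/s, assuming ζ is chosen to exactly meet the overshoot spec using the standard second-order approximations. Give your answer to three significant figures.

Inverting the overshoot relation: ζ = |ln 0.488|/√(π² + ln²0.488) = 0.223.
From t_s ≈ 4/(ζω_n): ω_n = 4/(ζ·t_s) = 4/(0.223·0.0630) = 285 rad/s.

ω_n ≈ 285 rad/s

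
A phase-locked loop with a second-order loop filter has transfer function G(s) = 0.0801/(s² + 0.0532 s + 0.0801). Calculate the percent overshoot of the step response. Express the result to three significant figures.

%OS ≈ 74.3%

ω_n = √0.0801 = 0.283 rad/s; ζ = 0.0532/(2·0.283) = 0.0940.
%OS = 100·exp(−πζ/√(1−ζ²)) = 74.3%.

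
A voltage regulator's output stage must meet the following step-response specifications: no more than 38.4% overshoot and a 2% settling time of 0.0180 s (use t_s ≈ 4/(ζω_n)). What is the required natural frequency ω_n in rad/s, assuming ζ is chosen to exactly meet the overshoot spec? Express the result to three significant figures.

ω_n ≈ 763 rad/s

Inverting the overshoot relation: ζ = |ln 0.384|/√(π² + ln²0.384) = 0.291.
From t_s ≈ 4/(ζω_n): ω_n = 4/(ζ·t_s) = 4/(0.291·0.0180) = 763 rad/s.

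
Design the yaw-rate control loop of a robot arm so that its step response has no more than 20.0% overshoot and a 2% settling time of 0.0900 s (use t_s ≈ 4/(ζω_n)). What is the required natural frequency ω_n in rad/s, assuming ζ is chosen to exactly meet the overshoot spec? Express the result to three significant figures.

ω_n ≈ 97.5 rad/s

Inverting the overshoot relation: ζ = |ln 0.200|/√(π² + ln²0.200) = 0.456.
Then ω_n = 4/(ζ t_s) = 4/(0.456 × 0.0900) = 97.5 rad/s.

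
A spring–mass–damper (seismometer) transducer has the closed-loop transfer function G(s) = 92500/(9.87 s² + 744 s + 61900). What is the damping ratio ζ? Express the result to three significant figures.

Dividing through by 9.87: denominator becomes s² + 75.38 s + 6272.
So ω_n = √6272 = 79.2 rad/s and ζ = 75.38/(2·79.2) = 0.476.

ζ ≈ 0.476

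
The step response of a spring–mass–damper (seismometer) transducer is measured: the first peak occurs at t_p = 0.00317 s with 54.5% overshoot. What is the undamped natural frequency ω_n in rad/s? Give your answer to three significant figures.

The overshoot fixes ζ = −ln(OS)/√(π²+ln²(OS)) = 0.190.
From t_p = π/ω_d, ω_d = π/0.00317 = 991 rad/s, so ω_n = ω_d/√(1−ζ²) = 1010 rad/s.

ω_n ≈ 1010 rad/s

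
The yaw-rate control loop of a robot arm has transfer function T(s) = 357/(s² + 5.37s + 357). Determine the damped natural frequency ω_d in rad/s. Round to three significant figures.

ω_d ≈ 18.7 rad/s

Matching coefficients with s² + 2ζω_n s + ω_n² gives ω_n² = 357 ⇒ ω_n = 18.9 rad/s, and ζ = 5.37/(2ω_n) = 0.142.
The damped frequency ω_d = ω_n√(1−ζ²) = 18.7 rad/s.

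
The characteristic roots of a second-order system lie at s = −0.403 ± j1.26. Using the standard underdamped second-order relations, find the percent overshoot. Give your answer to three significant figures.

%OS ≈ 36.6%

The poles are at −σ ± jω_d with σ = 0.403 and ω_d = 1.26, so ω_n = √(σ²+ω_d²) = 1.32 rad/s and ζ = σ/ω_n = 0.305.
Overshoot: exp(−π·0.305/√(1−0.305²)) = 0.366, i.e. 36.6%.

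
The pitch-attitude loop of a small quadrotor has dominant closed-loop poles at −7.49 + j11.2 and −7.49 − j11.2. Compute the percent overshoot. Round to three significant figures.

|pole| = ω_n = √(7.49² + 11.2²) = 13.5 rad/s; ζ = cos θ = σ/ω_n = 0.556.
%OS = 100·exp(−πζ/√(1−ζ²)) = 12.2%.

%OS ≈ 12.2%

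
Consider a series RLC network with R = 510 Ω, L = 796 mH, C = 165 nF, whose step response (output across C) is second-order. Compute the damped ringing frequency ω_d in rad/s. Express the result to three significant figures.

For a series RLC circuit (capacitor voltage as output), ω_n = 1/√(LC) = 1/√(796 mH · 165 nF) = 2760 rad/s.
ζ = (R/2)·√(C/L) = (510/2)·√(165 nF/796 mH) = 0.116.
ω_d = 2760·√(1 − 0.116²) = 2740 rad/s.

ω_d ≈ 2740 rad/s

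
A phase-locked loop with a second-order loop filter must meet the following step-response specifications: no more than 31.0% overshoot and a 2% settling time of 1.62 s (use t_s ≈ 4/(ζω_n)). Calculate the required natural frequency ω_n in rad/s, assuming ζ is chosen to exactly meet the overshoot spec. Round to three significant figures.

ω_n ≈ 7.07 rad/s

Inverting the overshoot relation: ζ = |ln 0.310|/√(π² + ln²0.310) = 0.349.
From t_s ≈ 4/(ζω_n): ω_n = 4/(ζ·t_s) = 4/(0.349·1.62) = 7.07 rad/s.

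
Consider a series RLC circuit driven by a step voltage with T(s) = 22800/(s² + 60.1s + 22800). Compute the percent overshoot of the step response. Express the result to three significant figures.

%OS ≈ 52.8%

Comparing the denominator to s² + 2ζω_n s + ω_n²: ω_n = √22800 = 151 rad/s, and 2ζω_n = 60.1 so ζ = 60.1/(2·151) = 0.199.
%OS = 100·exp(−πζ/√(1−ζ²)) = 52.8%.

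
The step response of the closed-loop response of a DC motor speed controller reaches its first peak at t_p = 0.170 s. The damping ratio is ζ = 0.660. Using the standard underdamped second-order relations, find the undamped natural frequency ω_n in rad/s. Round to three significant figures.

Peak time t_p = π/ω_d, so ω_d = π/t_p = π/0.170 = 18.5 rad/s.
ω_n = ω_d/√(1−ζ²) = 18.5/√0.564 = 24.6 rad/s.

ω_n ≈ 24.6 rad/s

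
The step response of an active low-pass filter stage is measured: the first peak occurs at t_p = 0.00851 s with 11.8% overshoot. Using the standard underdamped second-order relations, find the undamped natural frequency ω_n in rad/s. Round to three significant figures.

The overshoot fixes ζ = −ln(OS)/√(π²+ln²(OS)) = 0.562.
t_p = π/ω_d ⇒ ω_d = 369 rad/s; then ω_n = ω_d/√(1−ζ²) = 446 rad/s.

ω_n ≈ 446 rad/s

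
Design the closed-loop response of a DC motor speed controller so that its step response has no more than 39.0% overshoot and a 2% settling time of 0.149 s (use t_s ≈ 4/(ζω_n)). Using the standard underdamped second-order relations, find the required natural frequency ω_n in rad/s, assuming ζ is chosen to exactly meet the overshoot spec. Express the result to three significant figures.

ζ = −ln(OS)/√(π² + (ln OS)²). With OS = 0.390, ln OS = −0.9416 and ζ = 0.9416/3.280 = 0.287.
From t_s ≈ 4/(ζω_n): ω_n = 4/(ζ·t_s) = 4/(0.287·0.149) = 93.5 rad/s.

ω_n ≈ 93.5 rad/s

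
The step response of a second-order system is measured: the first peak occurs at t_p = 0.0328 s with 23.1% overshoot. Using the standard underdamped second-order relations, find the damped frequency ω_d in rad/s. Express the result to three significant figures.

ω_d ≈ 95.8 rad/s

t_p = π/ω_d, so ω_d = π/0.0328 = 95.8 rad/s.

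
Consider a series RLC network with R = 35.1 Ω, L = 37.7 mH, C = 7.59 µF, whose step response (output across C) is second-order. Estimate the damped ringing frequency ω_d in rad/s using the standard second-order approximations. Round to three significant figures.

ω_d ≈ 1810 rad/s

For a series RLC circuit (capacitor voltage as output), ω_n = 1/√(LC) = 1/√(37.7 mH · 7.59 µF) = 1870 rad/s.
ζ = (R/2)·√(C/L) = (35.1/2)·√(7.59 µF/37.7 mH) = 0.249.
ω_d = 1870·√(1 − 0.249²) = 1810 rad/s.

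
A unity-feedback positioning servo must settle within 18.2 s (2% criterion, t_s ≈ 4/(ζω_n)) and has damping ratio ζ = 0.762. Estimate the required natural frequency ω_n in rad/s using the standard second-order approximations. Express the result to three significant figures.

ω_n ≈ 0.288 rad/s

Rearranging t_s ≈ 4/(ζω_n) gives ω_n = 4/(ζ·t_s) = 4/(0.762 × 18.2) = 0.288 rad/s.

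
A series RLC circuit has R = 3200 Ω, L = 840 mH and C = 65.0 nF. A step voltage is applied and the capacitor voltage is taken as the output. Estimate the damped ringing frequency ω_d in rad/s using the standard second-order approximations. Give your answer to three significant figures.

ω_d ≈ 3830 rad/s

For a series RLC circuit (capacitor voltage as output), ω_n = 1/√(LC) = 1/√(840 mH · 65.0 nF) = 4280 rad/s.
ζ = (R/2)·√(C/L) = (3200/2)·√(65.0 nF/840 mH) = 0.445.
ω_d = 4280·√(1 − 0.445²) = 3830 rad/s.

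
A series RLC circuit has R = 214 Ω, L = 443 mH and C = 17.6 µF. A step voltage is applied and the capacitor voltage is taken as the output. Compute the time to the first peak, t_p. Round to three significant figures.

For a series RLC circuit (capacitor voltage as output), ω_n = 1/√(LC) = 1/√(443 mH · 17.6 µF) = 358 rad/s.
ζ = (R/2)·√(C/L) = (214/2)·√(17.6 µF/443 mH) = 0.674.
ω_d = 358·√(1 − 0.674²) = 264 rad/s. t_p = π/ω_d = 0.0119 s.

t_p ≈ 0.0119 s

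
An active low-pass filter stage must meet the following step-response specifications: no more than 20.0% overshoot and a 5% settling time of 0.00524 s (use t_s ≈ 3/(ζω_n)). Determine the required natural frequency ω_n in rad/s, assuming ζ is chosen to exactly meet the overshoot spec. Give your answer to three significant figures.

From %OS = 100·exp(−πζ/√(1−ζ²)), invert to get ζ = −ln(OS)/√(π² + ln²(OS)) with OS = 0.200.
−ln 0.200 = 1.609, so ζ = 1.609/√(π² + 2.590) = 0.456.
From t_s ≈ 3/(ζω_n): ω_n = 3/(ζ·t_s) = 3/(0.456·0.00524) = 1260 rad/s.

ω_n ≈ 1260 rad/s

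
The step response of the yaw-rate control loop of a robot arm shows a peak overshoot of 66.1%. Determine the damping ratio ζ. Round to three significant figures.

ζ = −ln(OS)/√(π² + (ln OS)²). With OS = 0.661, ln OS = −0.4140 and ζ = 0.4140/3.169 = 0.131.

ζ ≈ 0.131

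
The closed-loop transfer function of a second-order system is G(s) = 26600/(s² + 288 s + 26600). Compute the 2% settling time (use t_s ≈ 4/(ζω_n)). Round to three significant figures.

Matching coefficients with s² + 2ζω_n s + ω_n² gives ω_n² = 26600 ⇒ ω_n = 163 rad/s, and ζ = 288/(2ω_n) = 0.883.
t_s ≈ 4/(ζω_n) = 4/(0.883·163) = 0.0278 s.

t_s ≈ 0.0278 s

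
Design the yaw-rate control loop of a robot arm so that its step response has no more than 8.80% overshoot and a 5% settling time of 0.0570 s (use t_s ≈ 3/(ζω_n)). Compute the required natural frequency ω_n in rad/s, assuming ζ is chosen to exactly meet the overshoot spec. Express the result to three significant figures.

ω_n ≈ 86.0 rad/s

From %OS = 100·exp(−πζ/√(1−ζ²)), invert to get ζ = −ln(OS)/√(π² + ln²(OS)) with OS = 0.0880.
−ln 0.0880 = 2.430, so ζ = 2.430/√(π² + 5.907) = 0.612.
Then ω_n = 3/(ζ t_s) = 3/(0.612 × 0.0570) = 86.0 rad/s.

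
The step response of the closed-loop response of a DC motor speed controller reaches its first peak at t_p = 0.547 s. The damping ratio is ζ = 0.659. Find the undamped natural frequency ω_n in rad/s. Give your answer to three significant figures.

ω_n ≈ 7.64 rad/s

Peak time t_p = π/ω_d, so ω_d = π/t_p = π/0.547 = 5.74 rad/s.
ω_n = ω_d/√(1−ζ²) = 5.74/√0.566 = 7.64 rad/s.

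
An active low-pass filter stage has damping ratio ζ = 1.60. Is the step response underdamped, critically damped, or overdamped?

overdamped

Since ζ = 1.60 > 1, the system is overdamped.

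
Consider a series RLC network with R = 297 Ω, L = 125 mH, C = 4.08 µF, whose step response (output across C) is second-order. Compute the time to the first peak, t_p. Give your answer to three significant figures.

For a series RLC circuit (capacitor voltage as output), ω_n = 1/√(LC) = 1/√(125 mH · 4.08 µF) = 1400 rad/s.
ζ = (R/2)·√(C/L) = (297/2)·√(4.08 µF/125 mH) = 0.848.
ω_d = 1400·√(1 − 0.848²) = 741 rad/s. t_p = π/ω_d = 0.00424 s.

t_p ≈ 0.00424 s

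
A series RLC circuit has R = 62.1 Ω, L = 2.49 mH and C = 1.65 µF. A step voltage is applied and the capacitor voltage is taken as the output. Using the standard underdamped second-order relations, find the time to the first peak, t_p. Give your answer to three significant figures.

For a series RLC circuit (capacitor voltage as output), ω_n = 1/√(LC) = 1/√(2.49 mH · 1.65 µF) = 15600 rad/s.
ζ = (R/2)·√(C/L) = (62.1/2)·√(1.65 µF/2.49 mH) = 0.799.
The damped frequency ω_d = ω_n√(1−ζ²) = 9380 rad/s. t_p = π/ω_d = 0.000335 s.

t_p ≈ 0.000335 s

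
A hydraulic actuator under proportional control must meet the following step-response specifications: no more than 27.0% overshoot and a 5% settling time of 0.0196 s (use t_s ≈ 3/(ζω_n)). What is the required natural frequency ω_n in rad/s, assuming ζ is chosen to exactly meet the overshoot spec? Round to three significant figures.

Inverting the overshoot relation: ζ = |ln 0.270|/√(π² + ln²0.270) = 0.385.
Then ω_n = 3/(ζ t_s) = 3/(0.385 × 0.0196) = 398 rad/s.

ω_n ≈ 398 rad/s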